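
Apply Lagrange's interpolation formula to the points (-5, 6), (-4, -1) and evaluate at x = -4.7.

Lagrange interpolation formula:
P(x) = Σ yᵢ × Lᵢ(x)
where Lᵢ(x) = Π_{j≠i} (x - xⱼ)/(xᵢ - xⱼ)

L_0(-4.7) = (-4.7 - (-4))/(-5 - (-4)) = 0.700000
L_1(-4.7) = (-4.7 - (-5))/(-4 - (-5)) = 0.300000

P(-4.7) = 6×L_0(-4.7) + (-1)×L_1(-4.7)
P(-4.7) = 3.900000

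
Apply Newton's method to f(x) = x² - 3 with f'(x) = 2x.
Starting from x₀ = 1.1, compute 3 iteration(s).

f(x) = x² - 3
f'(x) = 2x
x₀ = 1.1

Newton-Raphson formula: x_{n+1} = x_n - f(x_n)/f'(x_n)

Iteration 1:
  f(1.100000) = -1.790000
  f'(1.100000) = 2.200000
  x_1 = 1.100000 - (-1.790000)/2.200000 = 1.913636
Iteration 2:
  f(1.913636) = 0.662004
  f'(1.913636) = 3.827273
  x_2 = 1.913636 - 0.662004/3.827273 = 1.740666
Iteration 3:
  f(1.740666) = 0.029919
  f'(1.740666) = 3.481332
  x_3 = 1.740666 - 0.029919/3.481332 = 1.732072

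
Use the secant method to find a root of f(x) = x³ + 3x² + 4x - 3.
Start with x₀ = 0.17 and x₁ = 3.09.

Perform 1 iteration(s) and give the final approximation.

f(x) = x³ + 3x² + 4x - 3
x₀ = 0.17, x₁ = 3.09

Secant formula: x_{n+1} = x_n - f(x_n)(x_n - x_{n-1})/(f(x_n) - f(x_{n-1}))

Iteration 1:
  f(0.170000) = -2.228387
  f(3.090000) = 67.507929
  x_2 = 3.090000 - 67.507929×(3.090000 - 0.170000)/(67.507929 - (-2.228387))
       = 0.263307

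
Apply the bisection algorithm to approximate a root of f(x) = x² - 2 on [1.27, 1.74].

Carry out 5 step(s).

f(x) = x² - 2
Initial interval: [1.27, 1.74]

Iteration 1:
  c_1 = (1.270000 + 1.740000)/2 = 1.505000
  f(c_1) = f(1.505000) = 0.265025
  f(a) × f(c) < 0, new interval: [1.270000, 1.505000]
Iteration 2:
  c_2 = (1.270000 + 1.505000)/2 = 1.387500
  f(c_2) = f(1.387500) = -0.074844
  f(a) × f(c) ≥ 0, new interval: [1.387500, 1.505000]
Iteration 3:
  c_3 = (1.387500 + 1.505000)/2 = 1.446250
  f(c_3) = f(1.446250) = 0.091639
  f(a) × f(c) < 0, new interval: [1.387500, 1.446250]
Iteration 4:
  c_4 = (1.387500 + 1.446250)/2 = 1.416875
  f(c_4) = f(1.416875) = 0.007535
  f(a) × f(c) < 0, new interval: [1.387500, 1.416875]
Iteration 5:
  c_5 = (1.387500 + 1.416875)/2 = 1.402188
  f(c_5) = f(1.402188) = -0.033870
  f(a) × f(c) ≥ 0, new interval: [1.402188, 1.416875]

After 5 iteration(s), the approximation is c_5 = 1.402188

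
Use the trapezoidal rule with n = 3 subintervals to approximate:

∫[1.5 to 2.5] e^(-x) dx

f(x) = e^(-x)
a = 1.5, b = 2.5, n = 3
h = (b - a)/n = 0.333333

Trapezoidal rule: (h/2)[f(x₀) + 2f(x₁) + 2f(x₂) + ... + f(xₙ)]

x_0 = 1.5000, f(x_0) = 0.223130, coefficient = 1
x_1 = 1.8333, f(x_1) = 0.159880, coefficient = 2
x_2 = 2.1667, f(x_2) = 0.114559, coefficient = 2
x_3 = 2.5000, f(x_3) = 0.082085, coefficient = 1

I ≈ (0.333333/2) × 0.854092 = 0.142349
Exact value: 0.141045
Error: 0.001304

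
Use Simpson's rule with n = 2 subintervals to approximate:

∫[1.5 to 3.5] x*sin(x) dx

f(x) = x*sin(x)
a = 1.5, b = 3.5, n = 2
h = (b - a)/n = 1.000000

Simpson's rule: (h/3)[f(x₀) + 4f(x₁) + 2f(x₂) + ... + f(xₙ)]

x_0 = 1.5000, f(x_0) = 1.496242, coefficient = 1
x_1 = 2.5000, f(x_1) = 1.496180, coefficient = 4
x_2 = 3.5000, f(x_2) = -1.227741, coefficient = 1

I ≈ (1.000000/3) × 6.253223 = 2.084408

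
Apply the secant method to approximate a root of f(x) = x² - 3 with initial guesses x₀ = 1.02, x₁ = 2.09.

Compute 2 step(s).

f(x) = x² - 3
x₀ = 1.02, x₁ = 2.09

Secant formula: x_{n+1} = x_n - f(x_n)(x_n - x_{n-1})/(f(x_n) - f(x_{n-1}))

Iteration 1:
  f(1.020000) = -1.959600
  f(2.090000) = 1.368100
  x_2 = 2.090000 - 1.368100×(2.090000 - 1.020000)/(1.368100 - (-1.959600))
       = 1.650096
Iteration 2:
  f(2.090000) = 1.368100
  f(1.650096) = -0.277182
  x_3 = 1.650096 - (-0.277182)×(1.650096 - 2.090000)/(-0.277182 - 1.368100)
       = 1.724207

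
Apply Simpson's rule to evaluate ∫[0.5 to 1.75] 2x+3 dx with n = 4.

f(x) = 2x+3
a = 0.5, b = 1.75, n = 4
h = (b - a)/n = 0.312500

Simpson's rule: (h/3)[f(x₀) + 4f(x₁) + 2f(x₂) + ... + f(xₙ)]

x_0 = 0.5000, f(x_0) = 4.000000, coefficient = 1
x_1 = 0.8125, f(x_1) = 4.625000, coefficient = 4
x_2 = 1.1250, f(x_2) = 5.250000, coefficient = 2
x_3 = 1.4375, f(x_3) = 5.875000, coefficient = 4
x_4 = 1.7500, f(x_4) = 6.500000, coefficient = 1

I ≈ (0.312500/3) × 63.000000 = 6.562500
Exact value: 6.562500
Error: 0.000000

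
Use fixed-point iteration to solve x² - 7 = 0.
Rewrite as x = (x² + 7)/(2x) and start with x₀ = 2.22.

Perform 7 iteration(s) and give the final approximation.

Equation: x² - 7 = 0
Fixed-point form: x = (x² + 7)/(2x)
x₀ = 2.22

x_1 = g(2.220000) = 2.686577
x_2 = g(2.686577) = 2.646062
x_3 = g(2.646062) = 2.645751
x_4 = g(2.645751) = 2.645751
x_5 = g(2.645751) = 2.645751
x_6 = g(2.645751) = 2.645751
x_7 = g(2.645751) = 2.645751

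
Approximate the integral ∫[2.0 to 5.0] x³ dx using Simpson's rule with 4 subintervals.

f(x) = x³
a = 2.0, b = 5.0, n = 4
h = (b - a)/n = 0.750000

Simpson's rule: (h/3)[f(x₀) + 4f(x₁) + 2f(x₂) + ... + f(xₙ)]

x_0 = 2.0000, f(x_0) = 8.000000, coefficient = 1
x_1 = 2.7500, f(x_1) = 20.796875, coefficient = 4
x_2 = 3.5000, f(x_2) = 42.875000, coefficient = 2
x_3 = 4.2500, f(x_3) = 76.765625, coefficient = 4
x_4 = 5.0000, f(x_4) = 125.000000, coefficient = 1

I ≈ (0.750000/3) × 609.000000 = 152.250000
Exact value: 152.250000
Error: 0.000000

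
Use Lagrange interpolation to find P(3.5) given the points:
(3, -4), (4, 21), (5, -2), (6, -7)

Lagrange interpolation formula:
P(x) = Σ yᵢ × Lᵢ(x)
where Lᵢ(x) = Π_{j≠i} (x - xⱼ)/(xᵢ - xⱼ)

L_0(3.5) = (3.5 - 4)/(3 - 4) × (3.5 - 5)/(3 - 5) × (3.5 - 6)/(3 - 6) = 0.312500
L_1(3.5) = (3.5 - 3)/(4 - 3) × (3.5 - 5)/(4 - 5) × (3.5 - 6)/(4 - 6) = 0.937500
L_2(3.5) = (3.5 - 3)/(5 - 3) × (3.5 - 4)/(5 - 4) × (3.5 - 6)/(5 - 6) = -0.312500
L_3(3.5) = (3.5 - 3)/(6 - 3) × (3.5 - 4)/(6 - 4) × (3.5 - 5)/(6 - 5) = 0.062500

P(3.5) = (-4)×L_0(3.5) + 21×L_1(3.5) + (-2)×L_2(3.5) + (-7)×L_3(3.5)
P(3.5) = 18.625000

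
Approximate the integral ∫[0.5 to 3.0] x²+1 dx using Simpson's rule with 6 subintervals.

f(x) = x²+1
a = 0.5, b = 3.0, n = 6
h = (b - a)/n = 0.416667

Simpson's rule: (h/3)[f(x₀) + 4f(x₁) + 2f(x₂) + ... + f(xₙ)]

x_0 = 0.5000, f(x_0) = 1.250000, coefficient = 1
x_1 = 0.9167, f(x_1) = 1.840278, coefficient = 4
x_2 = 1.3333, f(x_2) = 2.777778, coefficient = 2
x_3 = 1.7500, f(x_3) = 4.062500, coefficient = 4
x_4 = 2.1667, f(x_4) = 5.694444, coefficient = 2
x_5 = 2.5833, f(x_5) = 7.673611, coefficient = 4
x_6 = 3.0000, f(x_6) = 10.000000, coefficient = 1

I ≈ (0.416667/3) × 82.500000 = 11.458333
Exact value: 11.458333
Error: 0.000000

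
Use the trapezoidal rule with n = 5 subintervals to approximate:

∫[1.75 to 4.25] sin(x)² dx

f(x) = sin(x)²
a = 1.75, b = 4.25, n = 5
h = (b - a)/n = 0.500000

Trapezoidal rule: (h/2)[f(x₀) + 2f(x₁) + 2f(x₂) + ... + f(xₙ)]

x_0 = 1.7500, f(x_0) = 0.968228, coefficient = 1
x_1 = 2.2500, f(x_1) = 0.605398, coefficient = 2
x_2 = 2.7500, f(x_2) = 0.145665, coefficient = 2
x_3 = 3.2500, f(x_3) = 0.011706, coefficient = 2
x_4 = 3.7500, f(x_4) = 0.326682, coefficient = 2
x_5 = 4.2500, f(x_5) = 0.801006, coefficient = 1

I ≈ (0.500000/2) × 3.948137 = 0.987034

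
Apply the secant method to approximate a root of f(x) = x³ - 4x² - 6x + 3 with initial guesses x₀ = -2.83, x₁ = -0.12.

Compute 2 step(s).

f(x) = x³ - 4x² - 6x + 3
x₀ = -2.83, x₁ = -0.12

Secant formula: x_{n+1} = x_n - f(x_n)(x_n - x_{n-1})/(f(x_n) - f(x_{n-1}))

Iteration 1:
  f(-2.830000) = -34.720787
  f(-0.120000) = 3.660672
  x_2 = -0.120000 - 3.660672×(-0.120000 - (-2.830000))/(3.660672 - (-34.720787))
       = -0.378469
Iteration 2:
  f(-0.120000) = 3.660672
  f(-0.378469) = 4.643648
  x_3 = -0.378469 - 4.643648×(-0.378469 - (-0.120000))/(4.643648 - 3.660672)
       = 0.842557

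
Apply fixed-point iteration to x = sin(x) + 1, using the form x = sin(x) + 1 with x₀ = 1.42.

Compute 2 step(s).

Equation: x = sin(x) + 1
Fixed-point form: x = sin(x) + 1
x₀ = 1.42

x_1 = g(1.420000) = 1.988652
x_2 = g(1.988652) = 1.913961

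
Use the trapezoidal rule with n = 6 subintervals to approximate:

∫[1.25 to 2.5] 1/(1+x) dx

f(x) = 1/(1+x)
a = 1.25, b = 2.5, n = 6
h = (b - a)/n = 0.208333

Trapezoidal rule: (h/2)[f(x₀) + 2f(x₁) + 2f(x₂) + ... + f(xₙ)]

x_0 = 1.2500, f(x_0) = 0.444444, coefficient = 1
x_1 = 1.4583, f(x_1) = 0.406780, coefficient = 2
x_2 = 1.6667, f(x_2) = 0.375000, coefficient = 2
x_3 = 1.8750, f(x_3) = 0.347826, coefficient = 2
x_4 = 2.0833, f(x_4) = 0.324324, coefficient = 2
x_5 = 2.2917, f(x_5) = 0.303797, coefficient = 2
x_6 = 2.5000, f(x_6) = 0.285714, coefficient = 1

I ≈ (0.208333/2) × 4.245614 = 0.442251
Exact value: 0.441833
Error: 0.000419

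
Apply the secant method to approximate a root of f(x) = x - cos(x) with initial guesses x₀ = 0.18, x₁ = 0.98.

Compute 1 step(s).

f(x) = x - cos(x)
x₀ = 0.18, x₁ = 0.98

Secant formula: x_{n+1} = x_n - f(x_n)(x_n - x_{n-1})/(f(x_n) - f(x_{n-1}))

Iteration 1:
  f(0.180000) = -0.803844
  f(0.980000) = 0.422977
  x_2 = 0.980000 - 0.422977×(0.980000 - 0.180000)/(0.422977 - (-0.803844))
       = 0.704180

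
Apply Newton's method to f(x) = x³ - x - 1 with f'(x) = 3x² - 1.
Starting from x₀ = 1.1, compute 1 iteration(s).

f(x) = x³ - x - 1
f'(x) = 3x² - 1
x₀ = 1.1

Newton-Raphson formula: x_{n+1} = x_n - f(x_n)/f'(x_n)

Iteration 1:
  f(1.100000) = -0.769000
  f'(1.100000) = 2.630000
  x_1 = 1.100000 - (-0.769000)/2.630000 = 1.392395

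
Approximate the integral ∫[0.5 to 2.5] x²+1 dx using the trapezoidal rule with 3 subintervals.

f(x) = x²+1
a = 0.5, b = 2.5, n = 3
h = (b - a)/n = 0.666667

Trapezoidal rule: (h/2)[f(x₀) + 2f(x₁) + 2f(x₂) + ... + f(xₙ)]

x_0 = 0.5000, f(x_0) = 1.250000, coefficient = 1
x_1 = 1.1667, f(x_1) = 2.361111, coefficient = 2
x_2 = 1.8333, f(x_2) = 4.361111, coefficient = 2
x_3 = 2.5000, f(x_3) = 7.250000, coefficient = 1

I ≈ (0.666667/2) × 21.944444 = 7.314815
Exact value: 7.166667
Error: 0.148148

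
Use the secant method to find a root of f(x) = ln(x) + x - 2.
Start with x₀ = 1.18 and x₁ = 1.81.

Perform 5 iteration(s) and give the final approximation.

f(x) = ln(x) + x - 2
x₀ = 1.18, x₁ = 1.81

Secant formula: x_{n+1} = x_n - f(x_n)(x_n - x_{n-1})/(f(x_n) - f(x_{n-1}))

Iteration 1:
  f(1.180000) = -0.654486
  f(1.810000) = 0.403327
  x_2 = 1.810000 - 0.403327×(1.810000 - 1.180000)/(0.403327 - (-0.654486))
       = 1.569791
Iteration 2:
  f(1.810000) = 0.403327
  f(1.569791) = 0.020734
  x_3 = 1.569791 - 0.020734×(1.569791 - 1.810000)/(0.020734 - 0.403327)
       = 1.556774
Iteration 3:
  f(1.569791) = 0.020734
  f(1.556774) = -0.000611
  x_4 = 1.556774 - (-0.000611)×(1.556774 - 1.569791)/(-0.000611 - 0.020734)
       = 1.557146
Iteration 4:
  f(1.556774) = -0.000611
  f(1.557146) = 0.000001
  x_5 = 1.557146 - 0.000001×(1.557146 - 1.556774)/(0.000001 - (-0.000611))
       = 1.557146
Iteration 5:
  f(1.557146) = 0.000001
  f(1.557146) = 0.000000
  x_6 = 1.557146 - 0.000000×(1.557146 - 1.557146)/(0.000000 - 0.000001)
       = 1.557146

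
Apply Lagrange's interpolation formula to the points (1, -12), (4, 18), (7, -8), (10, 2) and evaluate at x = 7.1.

Lagrange interpolation formula:
P(x) = Σ yᵢ × Lᵢ(x)
where Lᵢ(x) = Π_{j≠i} (x - xⱼ)/(xᵢ - xⱼ)

L_0(7.1) = (7.1 - 4)/(1 - 4) × (7.1 - 7)/(1 - 7) × (7.1 - 10)/(1 - 10) = 0.005549
L_1(7.1) = (7.1 - 1)/(4 - 1) × (7.1 - 7)/(4 - 7) × (7.1 - 10)/(4 - 10) = -0.032759
L_2(7.1) = (7.1 - 1)/(7 - 1) × (7.1 - 4)/(7 - 4) × (7.1 - 10)/(7 - 10) = 1.015537
L_3(7.1) = (7.1 - 1)/(10 - 1) × (7.1 - 4)/(10 - 4) × (7.1 - 7)/(10 - 7) = 0.011673

P(7.1) = (-12)×L_0(7.1) + 18×L_1(7.1) + (-8)×L_2(7.1) + 2×L_3(7.1)
P(7.1) = -8.757210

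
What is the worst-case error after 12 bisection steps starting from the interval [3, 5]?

Bisection error bound: |error| ≤ (b-a)/2^n
|error| ≤ (5 - 3)/2^12 = 2/2^12
|error| ≤ 0.0004882812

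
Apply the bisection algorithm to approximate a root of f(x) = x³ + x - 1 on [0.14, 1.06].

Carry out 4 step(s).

f(x) = x³ + x - 1
Initial interval: [0.14, 1.06]

Iteration 1:
  c_1 = (0.140000 + 1.060000)/2 = 0.600000
  f(c_1) = f(0.600000) = -0.184000
  f(a) × f(c) ≥ 0, new interval: [0.600000, 1.060000]
Iteration 2:
  c_2 = (0.600000 + 1.060000)/2 = 0.830000
  f(c_2) = f(0.830000) = 0.401787
  f(a) × f(c) < 0, new interval: [0.600000, 0.830000]
Iteration 3:
  c_3 = (0.600000 + 0.830000)/2 = 0.715000
  f(c_3) = f(0.715000) = 0.080526
  f(a) × f(c) < 0, new interval: [0.600000, 0.715000]
Iteration 4:
  c_4 = (0.600000 + 0.715000)/2 = 0.657500
  f(c_4) = f(0.657500) = -0.058259
  f(a) × f(c) ≥ 0, new interval: [0.657500, 0.715000]

After 4 iteration(s), the approximation is c_4 = 0.657500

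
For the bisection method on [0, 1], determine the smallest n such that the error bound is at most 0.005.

We need (b-a)/2^n ≤ 0.005
(1 - 0)/2^n ≤ 0.005
1/2^n ≤ 0.005
2^n ≥ 200
n ≥ log₂(200) = 7.64
n ≥ 8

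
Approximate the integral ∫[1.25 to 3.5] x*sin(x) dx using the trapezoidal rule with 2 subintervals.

f(x) = x*sin(x)
a = 1.25, b = 3.5, n = 2
h = (b - a)/n = 1.125000

Trapezoidal rule: (h/2)[f(x₀) + 2f(x₁) + 2f(x₂) + ... + f(xₙ)]

x_0 = 1.2500, f(x_0) = 1.186231, coefficient = 1
x_1 = 2.3750, f(x_1) = 1.647502, coefficient = 2
x_2 = 3.5000, f(x_2) = -1.227741, coefficient = 1

I ≈ (1.125000/2) × 3.253493 = 1.830090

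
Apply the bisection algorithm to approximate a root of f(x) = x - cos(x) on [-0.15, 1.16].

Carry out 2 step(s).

f(x) = x - cos(x)
Initial interval: [-0.15, 1.16]

Iteration 1:
  c_1 = (-0.150000 + 1.160000)/2 = 0.505000
  f(c_1) = f(0.505000) = -0.370174
  f(a) × f(c) ≥ 0, new interval: [0.505000, 1.160000]
Iteration 2:
  c_2 = (0.505000 + 1.160000)/2 = 0.832500
  f(c_2) = f(0.832500) = 0.159471
  f(a) × f(c) < 0, new interval: [0.505000, 0.832500]

After 2 iteration(s), the approximation is c_2 = 0.832500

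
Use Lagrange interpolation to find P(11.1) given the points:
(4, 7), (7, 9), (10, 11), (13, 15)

Lagrange interpolation formula:
P(x) = Σ yᵢ × Lᵢ(x)
where Lᵢ(x) = Π_{j≠i} (x - xⱼ)/(xᵢ - xⱼ)

L_0(11.1) = (11.1 - 7)/(4 - 7) × (11.1 - 10)/(4 - 10) × (11.1 - 13)/(4 - 13) = 0.052895
L_1(11.1) = (11.1 - 4)/(7 - 4) × (11.1 - 10)/(7 - 10) × (11.1 - 13)/(7 - 13) = -0.274796
L_2(11.1) = (11.1 - 4)/(10 - 4) × (11.1 - 7)/(10 - 7) × (11.1 - 13)/(10 - 13) = 1.024241
L_3(11.1) = (11.1 - 4)/(13 - 4) × (11.1 - 7)/(13 - 7) × (11.1 - 10)/(13 - 10) = 0.197660

P(11.1) = 7×L_0(11.1) + 9×L_1(11.1) + 11×L_2(11.1) + 15×L_3(11.1)
P(11.1) = 12.128654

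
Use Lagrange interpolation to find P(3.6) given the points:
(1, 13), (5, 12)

Lagrange interpolation formula:
P(x) = Σ yᵢ × Lᵢ(x)
where Lᵢ(x) = Π_{j≠i} (x - xⱼ)/(xᵢ - xⱼ)

L_0(3.6) = (3.6 - 5)/(1 - 5) = 0.350000
L_1(3.6) = (3.6 - 1)/(5 - 1) = 0.650000

P(3.6) = 13×L_0(3.6) + 12×L_1(3.6)
P(3.6) = 12.350000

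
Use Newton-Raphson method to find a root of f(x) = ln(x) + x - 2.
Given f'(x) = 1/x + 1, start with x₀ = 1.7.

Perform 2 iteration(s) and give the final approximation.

f(x) = ln(x) + x - 2
f'(x) = 1/x + 1
x₀ = 1.7

Newton-Raphson formula: x_{n+1} = x_n - f(x_n)/f'(x_n)

Iteration 1:
  f(1.700000) = 0.230628
  f'(1.700000) = 1.588235
  x_1 = 1.700000 - 0.230628/1.588235 = 1.554790
Iteration 2:
  f(1.554790) = -0.003870
  f'(1.554790) = 1.643174
  x_2 = 1.554790 - (-0.003870)/1.643174 = 1.557145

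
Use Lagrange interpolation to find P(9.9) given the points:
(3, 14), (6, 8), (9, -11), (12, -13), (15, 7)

Lagrange interpolation formula:
P(x) = Σ yᵢ × Lᵢ(x)
where Lᵢ(x) = Π_{j≠i} (x - xⱼ)/(xᵢ - xⱼ)

L_0(9.9) = (9.9 - 6)/(3 - 6) × (9.9 - 9)/(3 - 9) × (9.9 - 12)/(3 - 12) × (9.9 - 15)/(3 - 15) = 0.019338
L_1(9.9) = (9.9 - 3)/(6 - 3) × (9.9 - 9)/(6 - 9) × (9.9 - 12)/(6 - 12) × (9.9 - 15)/(6 - 15) = -0.136850
L_2(9.9) = (9.9 - 3)/(9 - 3) × (9.9 - 6)/(9 - 6) × (9.9 - 12)/(9 - 12) × (9.9 - 15)/(9 - 15) = 0.889525
L_3(9.9) = (9.9 - 3)/(12 - 3) × (9.9 - 6)/(12 - 6) × (9.9 - 9)/(12 - 9) × (9.9 - 15)/(12 - 15) = 0.254150
L_4(9.9) = (9.9 - 3)/(15 - 3) × (9.9 - 6)/(15 - 6) × (9.9 - 9)/(15 - 9) × (9.9 - 12)/(15 - 12) = -0.026163

P(9.9) = 14×L_0(9.9) + 8×L_1(9.9) + (-11)×L_2(9.9) + (-13)×L_3(9.9) + 7×L_4(9.9)
P(9.9) = -14.095938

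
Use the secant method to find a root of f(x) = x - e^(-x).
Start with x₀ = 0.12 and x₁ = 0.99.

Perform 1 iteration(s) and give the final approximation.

f(x) = x - e^(-x)
x₀ = 0.12, x₁ = 0.99

Secant formula: x_{n+1} = x_n - f(x_n)(x_n - x_{n-1})/(f(x_n) - f(x_{n-1}))

Iteration 1:
  f(0.120000) = -0.766920
  f(0.990000) = 0.618423
  x_2 = 0.990000 - 0.618423×(0.990000 - 0.120000)/(0.618423 - (-0.766920))
       = 0.601628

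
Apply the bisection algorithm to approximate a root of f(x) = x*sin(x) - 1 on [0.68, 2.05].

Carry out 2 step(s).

f(x) = x*sin(x) - 1
Initial interval: [0.68, 2.05]

Iteration 1:
  c_1 = (0.680000 + 2.050000)/2 = 1.365000
  f(c_1) = f(1.365000) = 0.336197
  f(a) × f(c) < 0, new interval: [0.680000, 1.365000]
Iteration 2:
  c_2 = (0.680000 + 1.365000)/2 = 1.022500
  f(c_2) = f(1.022500) = -0.127384
  f(a) × f(c) ≥ 0, new interval: [1.022500, 1.365000]

After 2 iteration(s), the approximation is c_2 = 1.022500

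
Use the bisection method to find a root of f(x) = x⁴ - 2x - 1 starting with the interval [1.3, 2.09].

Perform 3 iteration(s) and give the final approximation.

f(x) = x⁴ - 2x - 1
Initial interval: [1.3, 2.09]

Iteration 1:
  c_1 = (1.300000 + 2.090000)/2 = 1.695000
  f(c_1) = f(1.695000) = 3.864273
  f(a) × f(c) < 0, new interval: [1.300000, 1.695000]
Iteration 2:
  c_2 = (1.300000 + 1.695000)/2 = 1.497500
  f(c_2) = f(1.497500) = 1.033834
  f(a) × f(c) < 0, new interval: [1.300000, 1.497500]
Iteration 3:
  c_3 = (1.300000 + 1.497500)/2 = 1.398750
  f(c_3) = f(1.398750) = 0.030398
  f(a) × f(c) < 0, new interval: [1.300000, 1.398750]

After 3 iteration(s), the approximation is c_3 = 1.398750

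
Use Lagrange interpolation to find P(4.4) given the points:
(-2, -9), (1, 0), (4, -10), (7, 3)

Lagrange interpolation formula:
P(x) = Σ yᵢ × Lᵢ(x)
where Lᵢ(x) = Π_{j≠i} (x - xⱼ)/(xᵢ - xⱼ)

L_0(4.4) = (4.4 - 1)/(-2 - 1) × (4.4 - 4)/(-2 - 4) × (4.4 - 7)/(-2 - 7) = 0.021827
L_1(4.4) = (4.4 - (-2))/(1 - (-2)) × (4.4 - 4)/(1 - 4) × (4.4 - 7)/(1 - 7) = -0.123259
L_2(4.4) = (4.4 - (-2))/(4 - (-2)) × (4.4 - 1)/(4 - 1) × (4.4 - 7)/(4 - 7) = 1.047704
L_3(4.4) = (4.4 - (-2))/(7 - (-2)) × (4.4 - 1)/(7 - 1) × (4.4 - 4)/(7 - 4) = 0.053728

P(4.4) = (-9)×L_0(4.4) + 0×L_1(4.4) + (-10)×L_2(4.4) + 3×L_3(4.4)
P(4.4) = -10.512296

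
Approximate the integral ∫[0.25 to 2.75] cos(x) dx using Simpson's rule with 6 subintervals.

f(x) = cos(x)
a = 0.25, b = 2.75, n = 6
h = (b - a)/n = 0.416667

Simpson's rule: (h/3)[f(x₀) + 4f(x₁) + 2f(x₂) + ... + f(xₙ)]

x_0 = 0.2500, f(x_0) = 0.968912, coefficient = 1
x_1 = 0.6667, f(x_1) = 0.785887, coefficient = 4
x_2 = 1.0833, f(x_2) = 0.468386, coefficient = 2
x_3 = 1.5000, f(x_3) = 0.070737, coefficient = 4
x_4 = 1.9167, f(x_4) = -0.339016, coefficient = 2
x_5 = 2.3333, f(x_5) = -0.690758, coefficient = 4
x_6 = 2.7500, f(x_6) = -0.924302, coefficient = 1

I ≈ (0.416667/3) × 0.966816 = 0.134280
Exact value: 0.134257
Error: 0.000023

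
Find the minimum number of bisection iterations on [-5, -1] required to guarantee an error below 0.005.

We need (b-a)/2^n ≤ 0.005
(-1 - (-5))/2^n ≤ 0.005
4/2^n ≤ 0.005
2^n ≥ 800
n ≥ log₂(800) = 9.64
n ≥ 10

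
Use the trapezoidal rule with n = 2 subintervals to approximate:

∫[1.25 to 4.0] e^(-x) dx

f(x) = e^(-x)
a = 1.25, b = 4.0, n = 2
h = (b - a)/n = 1.375000

Trapezoidal rule: (h/2)[f(x₀) + 2f(x₁) + 2f(x₂) + ... + f(xₙ)]

x_0 = 1.2500, f(x_0) = 0.286505, coefficient = 1
x_1 = 2.6250, f(x_1) = 0.072440, coefficient = 2
x_2 = 4.0000, f(x_2) = 0.018316, coefficient = 1

I ≈ (1.375000/2) × 0.449700 = 0.309169
Exact value: 0.268189
Error: 0.040980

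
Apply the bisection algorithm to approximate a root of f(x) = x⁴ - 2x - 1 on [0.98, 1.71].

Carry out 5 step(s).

f(x) = x⁴ - 2x - 1
Initial interval: [0.98, 1.71]

Iteration 1:
  c_1 = (0.980000 + 1.710000)/2 = 1.345000
  f(c_1) = f(1.345000) = -0.417429
  f(a) × f(c) ≥ 0, new interval: [1.345000, 1.710000]
Iteration 2:
  c_2 = (1.345000 + 1.710000)/2 = 1.527500
  f(c_2) = f(1.527500) = 1.389085
  f(a) × f(c) < 0, new interval: [1.345000, 1.527500]
Iteration 3:
  c_3 = (1.345000 + 1.527500)/2 = 1.436250
  f(c_3) = f(1.436250) = 0.382702
  f(a) × f(c) < 0, new interval: [1.345000, 1.436250]
Iteration 4:
  c_4 = (1.345000 + 1.436250)/2 = 1.390625
  f(c_4) = f(1.390625) = -0.041521
  f(a) × f(c) ≥ 0, new interval: [1.390625, 1.436250]
Iteration 5:
  c_5 = (1.390625 + 1.436250)/2 = 1.413437
  f(c_5) = f(1.413437) = 0.164352
  f(a) × f(c) < 0, new interval: [1.390625, 1.413437]

After 5 iteration(s), the approximation is c_5 = 1.413437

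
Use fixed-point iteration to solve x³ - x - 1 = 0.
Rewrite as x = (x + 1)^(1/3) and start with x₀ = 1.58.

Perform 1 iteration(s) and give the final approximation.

Equation: x³ - x - 1 = 0
Fixed-point form: x = (x + 1)^(1/3)
x₀ = 1.58

x_1 = g(1.580000) = 1.371534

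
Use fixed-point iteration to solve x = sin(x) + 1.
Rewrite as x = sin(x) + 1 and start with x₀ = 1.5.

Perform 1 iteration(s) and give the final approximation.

Equation: x = sin(x) + 1
Fixed-point form: x = sin(x) + 1
x₀ = 1.5

x_1 = g(1.500000) = 1.997495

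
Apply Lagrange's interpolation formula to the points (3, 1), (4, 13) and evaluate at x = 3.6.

Lagrange interpolation formula:
P(x) = Σ yᵢ × Lᵢ(x)
where Lᵢ(x) = Π_{j≠i} (x - xⱼ)/(xᵢ - xⱼ)

L_0(3.6) = (3.6 - 4)/(3 - 4) = 0.400000
L_1(3.6) = (3.6 - 3)/(4 - 3) = 0.600000

P(3.6) = 1×L_0(3.6) + 13×L_1(3.6)
P(3.6) = 8.200000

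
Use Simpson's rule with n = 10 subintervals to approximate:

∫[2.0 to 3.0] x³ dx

f(x) = x³
a = 2.0, b = 3.0, n = 10
h = (b - a)/n = 0.100000

Simpson's rule: (h/3)[f(x₀) + 4f(x₁) + 2f(x₂) + ... + f(xₙ)]

x_0 = 2.0000, f(x_0) = 8.000000, coefficient = 1
x_1 = 2.1000, f(x_1) = 9.261000, coefficient = 4
x_2 = 2.2000, f(x_2) = 10.648000, coefficient = 2
x_3 = 2.3000, f(x_3) = 12.167000, coefficient = 4
x_4 = 2.4000, f(x_4) = 13.824000, coefficient = 2
x_5 = 2.5000, f(x_5) = 15.625000, coefficient = 4
x_6 = 2.6000, f(x_6) = 17.576000, coefficient = 2
x_7 = 2.7000, f(x_7) = 19.683000, coefficient = 4
x_8 = 2.8000, f(x_8) = 21.952000, coefficient = 2
x_9 = 2.9000, f(x_9) = 24.389000, coefficient = 4
x_10 = 3.0000, f(x_10) = 27.000000, coefficient = 1

I ≈ (0.100000/3) × 487.500000 = 16.250000
Exact value: 16.250000
Error: 0.000000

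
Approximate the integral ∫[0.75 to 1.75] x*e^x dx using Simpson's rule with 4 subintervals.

f(x) = x*e^x
a = 0.75, b = 1.75, n = 4
h = (b - a)/n = 0.250000

Simpson's rule: (h/3)[f(x₀) + 4f(x₁) + 2f(x₂) + ... + f(xₙ)]

x_0 = 0.7500, f(x_0) = 1.587750, coefficient = 1
x_1 = 1.0000, f(x_1) = 2.718282, coefficient = 4
x_2 = 1.2500, f(x_2) = 4.362929, coefficient = 2
x_3 = 1.5000, f(x_3) = 6.722534, coefficient = 4
x_4 = 1.7500, f(x_4) = 10.070555, coefficient = 1

I ≈ (0.250000/3) × 58.147424 = 4.845619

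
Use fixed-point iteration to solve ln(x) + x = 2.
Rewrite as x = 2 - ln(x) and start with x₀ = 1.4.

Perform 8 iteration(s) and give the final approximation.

Equation: ln(x) + x = 2
Fixed-point form: x = 2 - ln(x)
x₀ = 1.4

x_1 = g(1.400000) = 1.663528
x_2 = g(1.663528) = 1.491059
x_3 = g(1.491059) = 1.600513
x_4 = g(1.600513) = 1.529676
x_5 = g(1.529676) = 1.574944
x_6 = g(1.574944) = 1.545780
x_7 = g(1.545780) = 1.564471
x_8 = g(1.564471) = 1.552452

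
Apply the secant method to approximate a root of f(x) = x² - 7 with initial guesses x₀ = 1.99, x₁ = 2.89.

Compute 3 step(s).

f(x) = x² - 7
x₀ = 1.99, x₁ = 2.89

Secant formula: x_{n+1} = x_n - f(x_n)(x_n - x_{n-1})/(f(x_n) - f(x_{n-1}))

Iteration 1:
  f(1.990000) = -3.039900
  f(2.890000) = 1.352100
  x_2 = 2.890000 - 1.352100×(2.890000 - 1.990000)/(1.352100 - (-3.039900))
       = 2.612930
Iteration 2:
  f(2.890000) = 1.352100
  f(2.612930) = -0.172595
  x_3 = 2.612930 - (-0.172595)×(2.612930 - 2.890000)/(-0.172595 - 1.352100)
       = 2.644295
Iteration 3:
  f(2.612930) = -0.172595
  f(2.644295) = -0.007706
  x_4 = 2.644295 - (-0.007706)×(2.644295 - 2.612930)/(-0.007706 - (-0.172595))
       = 2.645760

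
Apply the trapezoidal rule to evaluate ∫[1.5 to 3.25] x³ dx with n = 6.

f(x) = x³
a = 1.5, b = 3.25, n = 6
h = (b - a)/n = 0.291667

Trapezoidal rule: (h/2)[f(x₀) + 2f(x₁) + 2f(x₂) + ... + f(xₙ)]

x_0 = 1.5000, f(x_0) = 3.375000, coefficient = 1
x_1 = 1.7917, f(x_1) = 5.751374, coefficient = 2
x_2 = 2.0833, f(x_2) = 9.042245, coefficient = 2
x_3 = 2.3750, f(x_3) = 13.396484, coefficient = 2
x_4 = 2.6667, f(x_4) = 18.962963, coefficient = 2
x_5 = 2.9583, f(x_5) = 25.890553, coefficient = 2
x_6 = 3.2500, f(x_6) = 34.328125, coefficient = 1

I ≈ (0.291667/2) × 183.790365 = 26.802762
Exact value: 26.625977
Error: 0.176785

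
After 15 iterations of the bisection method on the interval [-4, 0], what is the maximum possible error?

Bisection error bound: |error| ≤ (b-a)/2^n
|error| ≤ (0 - (-4))/2^15 = 4/2^15
|error| ≤ 0.0001220703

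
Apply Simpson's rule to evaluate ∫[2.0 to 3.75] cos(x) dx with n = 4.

f(x) = cos(x)
a = 2.0, b = 3.75, n = 4
h = (b - a)/n = 0.437500

Simpson's rule: (h/3)[f(x₀) + 4f(x₁) + 2f(x₂) + ... + f(xₙ)]

x_0 = 2.0000, f(x_0) = -0.416147, coefficient = 1
x_1 = 2.4375, f(x_1) = -0.762199, coefficient = 4
x_2 = 2.8750, f(x_2) = -0.964674, coefficient = 2
x_3 = 3.3125, f(x_3) = -0.985431, coefficient = 4
x_4 = 3.7500, f(x_4) = -0.820559, coefficient = 1

I ≈ (0.437500/3) × -10.156575 = -1.481167
Exact value: -1.480859
Error: 0.000308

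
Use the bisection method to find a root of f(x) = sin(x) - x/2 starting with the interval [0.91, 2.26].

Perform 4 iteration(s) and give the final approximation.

f(x) = sin(x) - x/2
Initial interval: [0.91, 2.26]

Iteration 1:
  c_1 = (0.910000 + 2.260000)/2 = 1.585000
  f(c_1) = f(1.585000) = 0.207399
  f(a) × f(c) ≥ 0, new interval: [1.585000, 2.260000]
Iteration 2:
  c_2 = (1.585000 + 2.260000)/2 = 1.922500
  f(c_2) = f(1.922500) = -0.022463
  f(a) × f(c) < 0, new interval: [1.585000, 1.922500]
Iteration 3:
  c_3 = (1.585000 + 1.922500)/2 = 1.753750
  f(c_3) = f(1.753750) = 0.106436
  f(a) × f(c) ≥ 0, new interval: [1.753750, 1.922500]
Iteration 4:
  c_4 = (1.753750 + 1.922500)/2 = 1.838125
  f(c_4) = f(1.838125) = 0.045417
  f(a) × f(c) ≥ 0, new interval: [1.838125, 1.922500]

After 4 iteration(s), the approximation is c_4 = 1.838125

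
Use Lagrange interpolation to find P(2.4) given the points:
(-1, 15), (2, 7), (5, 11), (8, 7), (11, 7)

Lagrange interpolation formula:
P(x) = Σ yᵢ × Lᵢ(x)
where Lᵢ(x) = Π_{j≠i} (x - xⱼ)/(xᵢ - xⱼ)

L_0(2.4) = (2.4 - 2)/(-1 - 2) × (2.4 - 5)/(-1 - 5) × (2.4 - 8)/(-1 - 8) × (2.4 - 11)/(-1 - 11) = -0.025765
L_1(2.4) = (2.4 - (-1))/(2 - (-1)) × (2.4 - 5)/(2 - 5) × (2.4 - 8)/(2 - 8) × (2.4 - 11)/(2 - 11) = 0.875997
L_2(2.4) = (2.4 - (-1))/(5 - (-1)) × (2.4 - 2)/(5 - 2) × (2.4 - 8)/(5 - 8) × (2.4 - 11)/(5 - 11) = 0.202153
L_3(2.4) = (2.4 - (-1))/(8 - (-1)) × (2.4 - 2)/(8 - 2) × (2.4 - 5)/(8 - 5) × (2.4 - 11)/(8 - 11) = -0.062571
L_4(2.4) = (2.4 - (-1))/(11 - (-1)) × (2.4 - 2)/(11 - 2) × (2.4 - 5)/(11 - 5) × (2.4 - 8)/(11 - 8) = 0.010186

P(2.4) = 15×L_0(2.4) + 7×L_1(2.4) + 11×L_2(2.4) + 7×L_3(2.4) + 7×L_4(2.4)
P(2.4) = 7.602495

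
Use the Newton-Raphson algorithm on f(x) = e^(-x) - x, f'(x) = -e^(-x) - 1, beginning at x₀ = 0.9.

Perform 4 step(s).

f(x) = e^(-x) - x
f'(x) = -e^(-x) - 1
x₀ = 0.9

Newton-Raphson formula: x_{n+1} = x_n - f(x_n)/f'(x_n)

Iteration 1:
  f(0.900000) = -0.493430
  f'(0.900000) = -1.406570
  x_1 = 0.900000 - (-0.493430)/(-1.406570) = 0.549196
Iteration 2:
  f(0.549196) = 0.028218
  f'(0.549196) = -1.577414
  x_2 = 0.549196 - 0.028218/(-1.577414) = 0.567085
Iteration 3:
  f(0.567085) = 0.000092
  f'(0.567085) = -1.567177
  x_3 = 0.567085 - 0.000092/(-1.567177) = 0.567143
Iteration 4:
  f(0.567143) = 0.000000
  f'(0.567143) = -1.567143
  x_4 = 0.567143 - 0.000000/(-1.567143) = 0.567143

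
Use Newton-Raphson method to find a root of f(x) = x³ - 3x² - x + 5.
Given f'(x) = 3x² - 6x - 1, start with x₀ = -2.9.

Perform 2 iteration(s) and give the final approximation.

f(x) = x³ - 3x² - x + 5
f'(x) = 3x² - 6x - 1
x₀ = -2.9

Newton-Raphson formula: x_{n+1} = x_n - f(x_n)/f'(x_n)

Iteration 1:
  f(-2.900000) = -41.719000
  f'(-2.900000) = 41.630000
  x_1 = -2.900000 - (-41.719000)/41.630000 = -1.897862
Iteration 2:
  f(-1.897862) = -10.743653
  f'(-1.897862) = 21.192815
  x_2 = -1.897862 - (-10.743653)/21.192815 = -1.390914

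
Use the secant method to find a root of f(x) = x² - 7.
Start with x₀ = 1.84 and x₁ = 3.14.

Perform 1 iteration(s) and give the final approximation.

f(x) = x² - 7
x₀ = 1.84, x₁ = 3.14

Secant formula: x_{n+1} = x_n - f(x_n)(x_n - x_{n-1})/(f(x_n) - f(x_{n-1}))

Iteration 1:
  f(1.840000) = -3.614400
  f(3.140000) = 2.859600
  x_2 = 3.140000 - 2.859600×(3.140000 - 1.840000)/(2.859600 - (-3.614400))
       = 2.565783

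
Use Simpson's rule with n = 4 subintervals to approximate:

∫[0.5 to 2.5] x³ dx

f(x) = x³
a = 0.5, b = 2.5, n = 4
h = (b - a)/n = 0.500000

Simpson's rule: (h/3)[f(x₀) + 4f(x₁) + 2f(x₂) + ... + f(xₙ)]

x_0 = 0.5000, f(x_0) = 0.125000, coefficient = 1
x_1 = 1.0000, f(x_1) = 1.000000, coefficient = 4
x_2 = 1.5000, f(x_2) = 3.375000, coefficient = 2
x_3 = 2.0000, f(x_3) = 8.000000, coefficient = 4
x_4 = 2.5000, f(x_4) = 15.625000, coefficient = 1

I ≈ (0.500000/3) × 58.500000 = 9.750000
Exact value: 9.750000
Error: 0.000000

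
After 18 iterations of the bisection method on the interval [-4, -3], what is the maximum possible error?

Bisection error bound: |error| ≤ (b-a)/2^n
|error| ≤ (-3 - (-4))/2^18 = 1/2^18
|error| ≤ 0.0000038147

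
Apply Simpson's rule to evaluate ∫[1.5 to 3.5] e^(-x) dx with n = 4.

f(x) = e^(-x)
a = 1.5, b = 3.5, n = 4
h = (b - a)/n = 0.500000

Simpson's rule: (h/3)[f(x₀) + 4f(x₁) + 2f(x₂) + ... + f(xₙ)]

x_0 = 1.5000, f(x_0) = 0.223130, coefficient = 1
x_1 = 2.0000, f(x_1) = 0.135335, coefficient = 4
x_2 = 2.5000, f(x_2) = 0.082085, coefficient = 2
x_3 = 3.0000, f(x_3) = 0.049787, coefficient = 4
x_4 = 3.5000, f(x_4) = 0.030197, coefficient = 1

I ≈ (0.500000/3) × 1.157987 = 0.192998
Exact value: 0.192933
Error: 0.000065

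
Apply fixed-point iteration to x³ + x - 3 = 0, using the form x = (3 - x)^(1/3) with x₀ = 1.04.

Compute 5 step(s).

Equation: x³ + x - 3 = 0
Fixed-point form: x = (3 - x)^(1/3)
x₀ = 1.04

x_1 = g(1.040000) = 1.251465
x_2 = g(1.251465) = 1.204735
x_3 = g(1.204735) = 1.215373
x_4 = g(1.215373) = 1.212967
x_5 = g(1.212967) = 1.213512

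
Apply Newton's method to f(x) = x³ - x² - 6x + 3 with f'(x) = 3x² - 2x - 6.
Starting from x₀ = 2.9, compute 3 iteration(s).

f(x) = x³ - x² - 6x + 3
f'(x) = 3x² - 2x - 6
x₀ = 2.9

Newton-Raphson formula: x_{n+1} = x_n - f(x_n)/f'(x_n)

Iteration 1:
  f(2.900000) = 1.579000
  f'(2.900000) = 13.430000
  x_1 = 2.900000 - 1.579000/13.430000 = 2.782427
Iteration 2:
  f(2.782427) = 0.104814
  f'(2.782427) = 11.660852
  x_2 = 2.782427 - 0.104814/11.660852 = 2.773439
Iteration 3:
  f(2.773439) = 0.000593
  f'(2.773439) = 11.529011
  x_3 = 2.773439 - 0.000593/11.529011 = 2.773387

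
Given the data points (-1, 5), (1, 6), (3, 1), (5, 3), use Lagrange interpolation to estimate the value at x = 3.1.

Lagrange interpolation formula:
P(x) = Σ yᵢ × Lᵢ(x)
where Lᵢ(x) = Π_{j≠i} (x - xⱼ)/(xᵢ - xⱼ)

L_0(3.1) = (3.1 - 1)/(-1 - 1) × (3.1 - 3)/(-1 - 3) × (3.1 - 5)/(-1 - 5) = 0.008313
L_1(3.1) = (3.1 - (-1))/(1 - (-1)) × (3.1 - 3)/(1 - 3) × (3.1 - 5)/(1 - 5) = -0.048688
L_2(3.1) = (3.1 - (-1))/(3 - (-1)) × (3.1 - 1)/(3 - 1) × (3.1 - 5)/(3 - 5) = 1.022437
L_3(3.1) = (3.1 - (-1))/(5 - (-1)) × (3.1 - 1)/(5 - 1) × (3.1 - 3)/(5 - 3) = 0.017938

P(3.1) = 5×L_0(3.1) + 6×L_1(3.1) + 1×L_2(3.1) + 3×L_3(3.1)
P(3.1) = 0.825687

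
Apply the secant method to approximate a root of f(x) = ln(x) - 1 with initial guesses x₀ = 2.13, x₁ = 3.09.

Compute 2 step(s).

f(x) = ln(x) - 1
x₀ = 2.13, x₁ = 3.09

Secant formula: x_{n+1} = x_n - f(x_n)(x_n - x_{n-1})/(f(x_n) - f(x_{n-1}))

Iteration 1:
  f(2.130000) = -0.243878
  f(3.090000) = 0.128171
  x_2 = 3.090000 - 0.128171×(3.090000 - 2.130000)/(0.128171 - (-0.243878))
       = 2.759280
Iteration 2:
  f(3.090000) = 0.128171
  f(2.759280) = 0.014970
  x_3 = 2.759280 - 0.014970×(2.759280 - 3.090000)/(0.014970 - 0.128171)
       = 2.715546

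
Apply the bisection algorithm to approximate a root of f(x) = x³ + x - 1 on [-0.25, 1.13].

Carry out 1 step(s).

f(x) = x³ + x - 1
Initial interval: [-0.25, 1.13]

Iteration 1:
  c_1 = (-0.250000 + 1.130000)/2 = 0.440000
  f(c_1) = f(0.440000) = -0.474816
  f(a) × f(c) ≥ 0, new interval: [0.440000, 1.130000]

After 1 iteration(s), the approximation is c_1 = 0.440000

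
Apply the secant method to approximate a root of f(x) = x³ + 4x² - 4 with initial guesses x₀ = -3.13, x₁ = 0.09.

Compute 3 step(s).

f(x) = x³ + 4x² - 4
x₀ = -3.13, x₁ = 0.09

Secant formula: x_{n+1} = x_n - f(x_n)(x_n - x_{n-1})/(f(x_n) - f(x_{n-1}))

Iteration 1:
  f(-3.130000) = 4.523303
  f(0.090000) = -3.966871
  x_2 = 0.090000 - (-3.966871)×(0.090000 - (-3.130000))/(-3.966871 - 4.523303)
       = -1.414483
Iteration 2:
  f(0.090000) = -3.966871
  f(-1.414483) = 1.173006
  x_3 = -1.414483 - 1.173006×(-1.414483 - 0.090000)/(1.173006 - (-3.966871))
       = -1.071135
Iteration 3:
  f(-1.414483) = 1.173006
  f(-1.071135) = -0.639625
  x_4 = -1.071135 - (-0.639625)×(-1.071135 - (-1.414483))/(-0.639625 - 1.173006)
       = -1.192293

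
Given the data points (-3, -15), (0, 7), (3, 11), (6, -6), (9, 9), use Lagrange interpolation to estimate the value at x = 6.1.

Lagrange interpolation formula:
P(x) = Σ yᵢ × Lᵢ(x)
where Lᵢ(x) = Π_{j≠i} (x - xⱼ)/(xᵢ - xⱼ)

L_0(6.1) = (6.1 - 0)/(-3 - 0) × (6.1 - 3)/(-3 - 3) × (6.1 - 6)/(-3 - 6) × (6.1 - 9)/(-3 - 9) = -0.002821
L_1(6.1) = (6.1 - (-3))/(0 - (-3)) × (6.1 - 3)/(0 - 3) × (6.1 - 6)/(0 - 6) × (6.1 - 9)/(0 - 9) = 0.016833
L_2(6.1) = (6.1 - (-3))/(3 - (-3)) × (6.1 - 0)/(3 - 0) × (6.1 - 6)/(3 - 6) × (6.1 - 9)/(3 - 9) = -0.049685
L_3(6.1) = (6.1 - (-3))/(6 - (-3)) × (6.1 - 0)/(6 - 0) × (6.1 - 3)/(6 - 3) × (6.1 - 9)/(6 - 9) = 1.026821
L_4(6.1) = (6.1 - (-3))/(9 - (-3)) × (6.1 - 0)/(9 - 0) × (6.1 - 3)/(9 - 3) × (6.1 - 6)/(9 - 6) = 0.008852

P(6.1) = (-15)×L_0(6.1) + 7×L_1(6.1) + 11×L_2(6.1) + (-6)×L_3(6.1) + 9×L_4(6.1)
P(6.1) = -6.467645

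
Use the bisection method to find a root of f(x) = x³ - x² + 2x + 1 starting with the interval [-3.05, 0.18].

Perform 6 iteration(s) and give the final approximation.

f(x) = x³ - x² + 2x + 1
Initial interval: [-3.05, 0.18]

Iteration 1:
  c_1 = (-3.050000 + 0.180000)/2 = -1.435000
  f(c_1) = f(-1.435000) = -6.884213
  f(a) × f(c) ≥ 0, new interval: [-1.435000, 0.180000]
Iteration 2:
  c_2 = (-1.435000 + 0.180000)/2 = -0.627500
  f(c_2) = f(-0.627500) = -0.895838
  f(a) × f(c) ≥ 0, new interval: [-0.627500, 0.180000]
Iteration 3:
  c_3 = (-0.627500 + 0.180000)/2 = -0.223750
  f(c_3) = f(-0.223750) = 0.491234
  f(a) × f(c) < 0, new interval: [-0.627500, -0.223750]
Iteration 4:
  c_4 = (-0.627500 + (-0.223750))/2 = -0.425625
  f(c_4) = f(-0.425625) = -0.109511
  f(a) × f(c) ≥ 0, new interval: [-0.425625, -0.223750]
Iteration 5:
  c_5 = (-0.425625 + (-0.223750))/2 = -0.324687
  f(c_5) = f(-0.324687) = 0.210974
  f(a) × f(c) < 0, new interval: [-0.425625, -0.324687]
Iteration 6:
  c_6 = (-0.425625 + (-0.324687))/2 = -0.375156
  f(c_6) = f(-0.375156) = 0.056145
  f(a) × f(c) < 0, new interval: [-0.425625, -0.375156]

After 6 iteration(s), the approximation is c_6 = -0.375156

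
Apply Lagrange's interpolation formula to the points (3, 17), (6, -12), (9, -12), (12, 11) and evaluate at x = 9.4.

Lagrange interpolation formula:
P(x) = Σ yᵢ × Lᵢ(x)
where Lᵢ(x) = Π_{j≠i} (x - xⱼ)/(xᵢ - xⱼ)

L_0(9.4) = (9.4 - 6)/(3 - 6) × (9.4 - 9)/(3 - 9) × (9.4 - 12)/(3 - 12) = 0.021827
L_1(9.4) = (9.4 - 3)/(6 - 3) × (9.4 - 9)/(6 - 9) × (9.4 - 12)/(6 - 12) = -0.123259
L_2(9.4) = (9.4 - 3)/(9 - 3) × (9.4 - 6)/(9 - 6) × (9.4 - 12)/(9 - 12) = 1.047704
L_3(9.4) = (9.4 - 3)/(12 - 3) × (9.4 - 6)/(12 - 6) × (9.4 - 9)/(12 - 9) = 0.053728

P(9.4) = 17×L_0(9.4) + (-12)×L_1(9.4) + (-12)×L_2(9.4) + 11×L_3(9.4)
P(9.4) = -10.131259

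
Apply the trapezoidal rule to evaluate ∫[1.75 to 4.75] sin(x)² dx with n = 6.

f(x) = sin(x)²
a = 1.75, b = 4.75, n = 6
h = (b - a)/n = 0.500000

Trapezoidal rule: (h/2)[f(x₀) + 2f(x₁) + 2f(x₂) + ... + f(xₙ)]

x_0 = 1.7500, f(x_0) = 0.968228, coefficient = 1
x_1 = 2.2500, f(x_1) = 0.605398, coefficient = 2
x_2 = 2.7500, f(x_2) = 0.145665, coefficient = 2
x_3 = 3.2500, f(x_3) = 0.011706, coefficient = 2
x_4 = 3.7500, f(x_4) = 0.326682, coefficient = 2
x_5 = 4.2500, f(x_5) = 0.801006, coefficient = 2
x_6 = 4.7500, f(x_6) = 0.998586, coefficient = 1

I ≈ (0.500000/2) × 5.747729 = 1.436932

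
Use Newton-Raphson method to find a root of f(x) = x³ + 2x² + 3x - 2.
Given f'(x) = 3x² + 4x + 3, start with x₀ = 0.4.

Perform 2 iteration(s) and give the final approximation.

f(x) = x³ + 2x² + 3x - 2
f'(x) = 3x² + 4x + 3
x₀ = 0.4

Newton-Raphson formula: x_{n+1} = x_n - f(x_n)/f'(x_n)

Iteration 1:
  f(0.400000) = -0.416000
  f'(0.400000) = 5.080000
  x_1 = 0.400000 - (-0.416000)/5.080000 = 0.481890
Iteration 2:
  f(0.481890) = 0.022008
  f'(0.481890) = 5.624212
  x_2 = 0.481890 - 0.022008/5.624212 = 0.477977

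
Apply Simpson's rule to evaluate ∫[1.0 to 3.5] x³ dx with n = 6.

f(x) = x³
a = 1.0, b = 3.5, n = 6
h = (b - a)/n = 0.416667

Simpson's rule: (h/3)[f(x₀) + 4f(x₁) + 2f(x₂) + ... + f(xₙ)]

x_0 = 1.0000, f(x_0) = 1.000000, coefficient = 1
x_1 = 1.4167, f(x_1) = 2.843171, coefficient = 4
x_2 = 1.8333, f(x_2) = 6.162037, coefficient = 2
x_3 = 2.2500, f(x_3) = 11.390625, coefficient = 4
x_4 = 2.6667, f(x_4) = 18.962963, coefficient = 2
x_5 = 3.0833, f(x_5) = 29.313079, coefficient = 4
x_6 = 3.5000, f(x_6) = 42.875000, coefficient = 1

I ≈ (0.416667/3) × 268.312500 = 37.265625
Exact value: 37.265625
Error: 0.000000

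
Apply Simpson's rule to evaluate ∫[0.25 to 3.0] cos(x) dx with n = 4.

f(x) = cos(x)
a = 0.25, b = 3.0, n = 4
h = (b - a)/n = 0.687500

Simpson's rule: (h/3)[f(x₀) + 4f(x₁) + 2f(x₂) + ... + f(xₙ)]

x_0 = 0.2500, f(x_0) = 0.968912, coefficient = 1
x_1 = 0.9375, f(x_1) = 0.591805, coefficient = 4
x_2 = 1.6250, f(x_2) = -0.054177, coefficient = 2
x_3 = 2.3125, f(x_3) = -0.675545, coefficient = 4
x_4 = 3.0000, f(x_4) = -0.989992, coefficient = 1

I ≈ (0.687500/3) × -0.464394 = -0.106424
Exact value: -0.106284
Error: 0.000140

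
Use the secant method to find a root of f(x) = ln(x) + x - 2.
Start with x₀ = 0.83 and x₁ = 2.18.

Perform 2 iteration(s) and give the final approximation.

f(x) = ln(x) + x - 2
x₀ = 0.83, x₁ = 2.18

Secant formula: x_{n+1} = x_n - f(x_n)(x_n - x_{n-1})/(f(x_n) - f(x_{n-1}))

Iteration 1:
  f(0.830000) = -1.356330
  f(2.180000) = 0.959325
  x_2 = 2.180000 - 0.959325×(2.180000 - 0.830000)/(0.959325 - (-1.356330))
       = 1.620725
Iteration 2:
  f(2.180000) = 0.959325
  f(1.620725) = 0.103598
  x_3 = 1.620725 - 0.103598×(1.620725 - 2.180000)/(0.103598 - 0.959325)
       = 1.553016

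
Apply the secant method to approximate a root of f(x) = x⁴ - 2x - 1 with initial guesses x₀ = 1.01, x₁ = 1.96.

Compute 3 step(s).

f(x) = x⁴ - 2x - 1
x₀ = 1.01, x₁ = 1.96

Secant formula: x_{n+1} = x_n - f(x_n)(x_n - x_{n-1})/(f(x_n) - f(x_{n-1}))

Iteration 1:
  f(1.010000) = -1.979396
  f(1.960000) = 9.837891
  x_2 = 1.960000 - 9.837891×(1.960000 - 1.010000)/(9.837891 - (-1.979396))
       = 1.169125
Iteration 2:
  f(1.960000) = 9.837891
  f(1.169125) = -1.469962
  x_3 = 1.169125 - (-1.469962)×(1.169125 - 1.960000)/(-1.469962 - 9.837891)
       = 1.271935
Iteration 3:
  f(1.169125) = -1.469962
  f(1.271935) = -0.926535
  x_4 = 1.271935 - (-0.926535)×(1.271935 - 1.169125)/(-0.926535 - (-1.469962))
       = 1.447224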